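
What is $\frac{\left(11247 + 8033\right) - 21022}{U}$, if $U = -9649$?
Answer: $\frac{1742}{9649} \approx 0.18054$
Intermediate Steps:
$\frac{\left(11247 + 8033\right) - 21022}{U} = \frac{\left(11247 + 8033\right) - 21022}{-9649} = \left(19280 - 21022\right) \left(- \frac{1}{9649}\right) = \left(-1742\right) \left(- \frac{1}{9649}\right) = \frac{1742}{9649}$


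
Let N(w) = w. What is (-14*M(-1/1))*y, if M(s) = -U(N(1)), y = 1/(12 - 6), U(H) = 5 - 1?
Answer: 28/3 ≈ 9.3333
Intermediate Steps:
U(H) = 4
y = 1/6 ≈ 0.16667
M(s) = -4 (M(s) = -1*4 = -4)
(-14*M(-1/1))*y = -14*(-4)*(1/6) = 56*(1/6) = 28/3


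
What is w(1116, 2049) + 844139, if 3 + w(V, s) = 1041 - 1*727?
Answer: 844450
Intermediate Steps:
w(V, s) = 311 (w(V, s) = -3 + (1041 - 1*727) = -3 + (1041 - 727) = -3 + 314 = 311)
w(1116, 2049) + 844139 = 311 + 844139 = 844450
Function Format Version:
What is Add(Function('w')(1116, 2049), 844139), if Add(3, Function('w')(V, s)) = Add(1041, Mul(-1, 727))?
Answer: 844450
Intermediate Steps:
Function('w')(V, s) = 311 (Function('w')(V, s) = Add(-3, Add(1041, Mul(-1, 727))) = Add(-3, Add(1041, -727)) = Add(-3, 314) = 311)
Add(Function('w')(1116, 2049), 844139) = Add(311, 844139) = 844450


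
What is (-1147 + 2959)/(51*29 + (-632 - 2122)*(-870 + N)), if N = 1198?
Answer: -604/300611 ≈ -0.0020092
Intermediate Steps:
(-1147 + 2959)/(51*29 + (-632 - 2122)*(-870 + N)) = (-1147 + 2959)/(51*29 + (-632 - 2122)*(-870 + 1198)) = 1812/(1479 - 2754*328) = 1812/(1479 - 903312) = 1812/(-901833) = 1812*(-1/901833) = -604/300611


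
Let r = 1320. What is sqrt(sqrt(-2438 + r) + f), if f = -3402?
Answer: sqrt(-3402 + I*sqrt(1118)) ≈ 0.2866 + 58.327*I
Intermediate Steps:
sqrt(sqrt(-2438 + r) + f) = sqrt(sqrt(-2438 + 1320) - 3402) = sqrt(sqrt(-1118) - 3402) = sqrt(I*sqrt(1118) - 3402) = sqrt(-3402 + I*sqrt(1118))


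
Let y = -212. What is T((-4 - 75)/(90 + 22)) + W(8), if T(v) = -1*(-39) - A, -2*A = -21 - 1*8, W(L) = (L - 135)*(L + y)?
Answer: 51865/2 ≈ 25933.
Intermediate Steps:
W(L) = (-212 + L)*(-135 + L) (W(L) = (L - 135)*(L - 212) = (-135 + L)*(-212 + L) = (-212 + L)*(-135 + L))
A = 29/2 (A = -(-21 - 1*8)/2 = -(-21 - 8)/2 = -1/2*(-29) = 29/2 ≈ 14.500)
T(v) = 49/2 (T(v) = -1*(-39) - 1*29/2 = 39 - 29/2 = 49/2)
T((-4 - 75)/(90 + 22)) + W(8) = 49/2 + (28620 + 8**2 - 347*8) = 49/2 + (28620 + 64 - 2776) = 49/2 + 25908 = 51865/2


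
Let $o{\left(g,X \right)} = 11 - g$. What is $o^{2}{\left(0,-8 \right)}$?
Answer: $121$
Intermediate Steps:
$o^{2}{\left(0,-8 \right)} = \left(11 - 0\right)^{2} = \left(11 + 0\right)^{2} = 11^{2} = 121$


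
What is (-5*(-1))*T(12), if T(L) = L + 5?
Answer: 85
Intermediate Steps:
T(L) = 5 + L
(-5*(-1))*T(12) = (-5*(-1))*(5 + 12) = 5*17 = 85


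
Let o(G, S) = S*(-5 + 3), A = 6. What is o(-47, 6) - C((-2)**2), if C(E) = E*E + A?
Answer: -34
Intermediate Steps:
o(G, S) = -2*S (o(G, S) = S*(-2) = -2*S)
C(E) = 6 + E**2 (C(E) = E*E + 6 = E**2 + 6 = 6 + E**2)
o(-47, 6) - C((-2)**2) = -2*6 - (6 + ((-2)**2)**2) = -12 - (6 + 4**2) = -12 - (6 + 16) = -12 - 1*22 = -12 - 22 = -34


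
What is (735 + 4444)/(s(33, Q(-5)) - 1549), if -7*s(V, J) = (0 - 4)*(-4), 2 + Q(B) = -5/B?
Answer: -36253/10859 ≈ -3.3385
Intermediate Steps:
Q(B) = -2 - 5/B
s(V, J) = -16/7 (s(V, J) = -(0 - 4)*(-4)/7 = -(-4)*(-4)/7 = -⅐*16 = -16/7)
(735 + 4444)/(s(33, Q(-5)) - 1549) = (735 + 4444)/(-16/7 - 1549) = 5179/(-10859/7) = 5179*(-7/10859) = -36253/10859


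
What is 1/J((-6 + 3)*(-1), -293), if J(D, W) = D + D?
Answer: ⅙ ≈ 0.16667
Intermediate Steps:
J(D, W) = 2*D
1/J((-6 + 3)*(-1), -293) = 1/(2*((-6 + 3)*(-1))) = 1/(2*(-3*(-1))) = 1/(2*3) = 1/6 = ⅙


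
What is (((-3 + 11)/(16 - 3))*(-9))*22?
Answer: -1584/13 ≈ -121.85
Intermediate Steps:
(((-3 + 11)/(16 - 3))*(-9))*22 = ((8/13)*(-9))*22 = -72/13*22 = -1584/13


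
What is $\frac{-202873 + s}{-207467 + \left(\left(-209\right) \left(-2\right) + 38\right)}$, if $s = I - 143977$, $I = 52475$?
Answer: $\frac{294375}{207011} \approx 1.422$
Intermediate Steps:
$s = -91502$ ($s = 52475 - 143977 = -91502$)
$\frac{-202873 + s}{-207467 + \left(\left(-209\right) \left(-2\right) + 38\right)} = \frac{-202873 - 91502}{-207467 + \left(\left(-209\right) \left(-2\right) + 38\right)} = - \frac{294375}{-207467 + \left(418 + 38\right)} = - \frac{294375}{-207467 + 456} = - \frac{294375}{-207011} = \left(-294375\right) \left(- \frac{1}{207011}\right) = \frac{294375}{207011}$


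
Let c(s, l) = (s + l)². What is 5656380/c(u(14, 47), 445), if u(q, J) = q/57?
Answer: 18377578620/644093641 ≈ 28.532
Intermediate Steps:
u(q, J) = q/57 (u(q, J) = q*(1/57) = q/57)
c(s, l) = (l + s)²
5656380/c(u(14, 47), 445) = 5656380/((445 + (1/57)*14)²) = 5656380/((445 + 14/57)²) = 5656380/((25379/57)²) = 5656380/(644093641/3249) = 5656380*(3249/644093641) = 18377578620/644093641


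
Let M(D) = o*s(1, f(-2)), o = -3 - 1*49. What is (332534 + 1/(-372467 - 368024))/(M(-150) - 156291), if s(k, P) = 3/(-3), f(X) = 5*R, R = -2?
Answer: -246238434193/115693573349 ≈ -2.1284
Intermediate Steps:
f(X) = -10 (f(X) = 5*(-2) = -10)
s(k, P) = -1 (s(k, P) = 3*(-⅓) = -1)
o = -52 (o = -3 - 49 = -52)
M(D) = 52 (M(D) = -52*(-1) = 52)
(332534 + 1/(-372467 - 368024))/(M(-150) - 156291) = (332534 + 1/(-372467 - 368024))/(52 - 156291) = (332534 + 1/(-740491))/(-156239) = (332534 - 1/740491)*(-1/156239) = (246238434193/740491)*(-1/156239) = -246238434193/115693573349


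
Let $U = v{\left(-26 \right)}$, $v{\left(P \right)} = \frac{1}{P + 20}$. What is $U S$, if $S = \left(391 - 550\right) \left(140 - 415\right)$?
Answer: $- \frac{14575}{2} \approx -7287.5$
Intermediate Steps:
$v{\left(P \right)} = \frac{1}{20 + P}$
$U = - \frac{1}{6}$ ($U = \frac{1}{20 - 26} = \frac{1}{-6} = - \frac{1}{6} \approx -0.16667$)
$S = 43725$ ($S = \left(-159\right) \left(-275\right) = 43725$)
$U S = \left(- \frac{1}{6}\right) 43725 = - \frac{14575}{2}$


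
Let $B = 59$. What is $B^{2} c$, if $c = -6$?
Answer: $-20886$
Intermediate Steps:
$B^{2} c = 59^{2} \left(-6\right) = 3481 \left(-6\right) = -20886$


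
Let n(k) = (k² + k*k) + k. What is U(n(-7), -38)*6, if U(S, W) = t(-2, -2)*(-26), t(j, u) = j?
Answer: 312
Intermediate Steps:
n(k) = k + 2*k² (n(k) = (k² + k²) + k = 2*k² + k = k + 2*k²)
U(S, W) = 52 (U(S, W) = -2*(-26) = 52)
U(n(-7), -38)*6 = 52*6 = 312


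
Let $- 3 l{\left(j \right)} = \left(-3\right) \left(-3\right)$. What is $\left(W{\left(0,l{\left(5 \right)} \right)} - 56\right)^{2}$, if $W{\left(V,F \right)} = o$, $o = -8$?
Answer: $4096$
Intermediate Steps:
$l{\left(j \right)} = -3$ ($l{\left(j \right)} = - \frac{\left(-3\right) \left(-3\right)}{3} = \left(- \frac{1}{3}\right) 9 = -3$)
$W{\left(V,F \right)} = -8$
$\left(W{\left(0,l{\left(5 \right)} \right)} - 56\right)^{2} = \left(-8 - 56\right)^{2} = \left(-64\right)^{2} = 4096$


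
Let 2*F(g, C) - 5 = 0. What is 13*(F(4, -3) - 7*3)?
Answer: -481/2 ≈ -240.50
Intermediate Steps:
F(g, C) = 5/2 (F(g, C) = 5/2 + (½)*0 = 5/2 + 0 = 5/2)
13*(F(4, -3) - 7*3) = 13*(5/2 - 7*3) = 13*(5/2 - 21) = 13*(-37/2) = -481/2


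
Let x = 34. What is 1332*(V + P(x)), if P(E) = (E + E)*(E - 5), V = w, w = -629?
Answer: 1788876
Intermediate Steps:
V = -629
P(E) = 2*E*(-5 + E) (P(E) = (2*E)*(-5 + E) = 2*E*(-5 + E))
1332*(V + P(x)) = 1332*(-629 + 2*34*(-5 + 34)) = 1332*(-629 + 2*34*29) = 1332*(-629 + 1972) = 1332*1343 = 1788876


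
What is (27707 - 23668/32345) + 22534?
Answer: 1625021477/32345 ≈ 50240.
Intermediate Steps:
(27707 - 23668/32345) + 22534 = 896159247/32345 + 22534 = 1625021477/32345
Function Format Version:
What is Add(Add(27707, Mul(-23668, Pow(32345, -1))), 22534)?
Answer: Rational(1625021477, 32345) ≈ 50240.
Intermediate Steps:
Add(Add(27707, Mul(-23668, Pow(32345, -1))), 22534) = Add(Add(27707, Mul(-23668, Rational(1, 32345))), 22534) = Add(Add(27707, Rational(-23668, 32345)), 22534) = Add(Rational(896159247, 32345), 22534) = Rational(1625021477, 32345)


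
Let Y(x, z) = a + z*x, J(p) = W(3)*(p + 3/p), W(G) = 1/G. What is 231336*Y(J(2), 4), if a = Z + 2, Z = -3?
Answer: 848232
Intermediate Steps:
a = -1 (a = -3 + 2 = -1)
J(p) = 1/p + p/3 (J(p) = (p + 3/p)/3 = 1/p + p/3)
Y(x, z) = -1 + x*z (Y(x, z) = -1 + z*x = -1 + x*z)
231336*Y(J(2), 4) = 231336*(-1 + (1/2 + (⅓)*2)*4) = 231336*(-1 + (½ + ⅔)*4) = 231336*(-1 + (7/6)*4) = 231336*(-1 + 14/3) = 231336*(11/3) = 848232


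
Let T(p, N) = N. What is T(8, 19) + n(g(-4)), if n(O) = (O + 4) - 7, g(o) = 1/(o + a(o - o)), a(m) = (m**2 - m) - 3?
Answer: 111/7 ≈ 15.857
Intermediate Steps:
a(m) = -3 + m**2 - m
g(o) = 1/(-3 + o) (g(o) = 1/(o + (-3 + (o - o)**2 - (o - o))) = 1/(o + (-3 + 0**2 - 1*0)) = 1/(o + (-3 + 0 + 0)) = 1/(o - 3) = 1/(-3 + o))
n(O) = -3 + O (n(O) = (4 + O) - 7 = -3 + O)
T(8, 19) + n(g(-4)) = 19 + (-3 + 1/(-3 - 4)) = 19 + (-3 + 1/(-7)) = 19 + (-3 - 1/7) = 19 - 22/7 = 111/7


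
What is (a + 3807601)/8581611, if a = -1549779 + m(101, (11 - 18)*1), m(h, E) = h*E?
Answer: 2257115/8581611 ≈ 0.26302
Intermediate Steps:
m(h, E) = E*h
a = -1550486 (a = -1549779 + ((11 - 18)*1)*101 = -1549779 - 7*1*101 = -1549779 - 7*101 = -1549779 - 707 = -1550486)
(a + 3807601)/8581611 = (-1550486 + 3807601)/8581611 = 2257115*(1/8581611) = 2257115/8581611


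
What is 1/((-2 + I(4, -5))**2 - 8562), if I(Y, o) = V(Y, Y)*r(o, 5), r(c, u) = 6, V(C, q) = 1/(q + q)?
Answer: -16/136967 ≈ -0.00011682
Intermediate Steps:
V(C, q) = 1/(2*q)
I(Y, o) = 3/Y (I(Y, o) = (1/(2*Y))*6 = 3/Y)
1/((-2 + I(4, -5))**2 - 8562) = 1/((-2 + 3/4)**2 - 8562) = 1/((-5/4)**2 - 8562) = 1/(25/16 - 8562) = 1/(-136967/16) = -16/136967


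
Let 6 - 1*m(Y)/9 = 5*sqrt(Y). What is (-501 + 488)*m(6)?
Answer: -702 + 585*sqrt(6) ≈ 730.95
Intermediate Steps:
m(Y) = 54 - 45*sqrt(Y)
(-501 + 488)*m(6) = (-501 + 488)*(54 - 45*sqrt(6)) = -13*(54 - 45*sqrt(6)) = -702 + 585*sqrt(6)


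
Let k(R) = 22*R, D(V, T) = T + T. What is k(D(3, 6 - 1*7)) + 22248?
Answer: 22204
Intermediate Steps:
D(V, T) = 2*T
k(D(3, 6 - 1*7)) + 22248 = 22*(2*(6 - 1*7)) + 22248 = 22*(2*(6 - 7)) + 22248 = 22*(2*(-1)) + 22248 = 22*(-2) + 22248 = -44 + 22248 = 22204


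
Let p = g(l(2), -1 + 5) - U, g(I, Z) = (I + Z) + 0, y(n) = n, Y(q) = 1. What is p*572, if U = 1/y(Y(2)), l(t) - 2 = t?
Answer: 4004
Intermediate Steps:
l(t) = 2 + t
U = 1 (U = 1/1 = 1)
g(I, Z) = I + Z
p = 7 (p = ((2 + 2) + (-1 + 5)) - 1*1 = (4 + 4) - 1 = 8 - 1 = 7)
p*572 = 7*572 = 4004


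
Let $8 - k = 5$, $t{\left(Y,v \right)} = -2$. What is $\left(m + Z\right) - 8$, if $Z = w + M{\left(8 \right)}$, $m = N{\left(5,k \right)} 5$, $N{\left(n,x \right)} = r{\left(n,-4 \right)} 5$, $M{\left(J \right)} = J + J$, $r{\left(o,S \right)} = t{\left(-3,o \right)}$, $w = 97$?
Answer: $55$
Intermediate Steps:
$r{\left(o,S \right)} = -2$
$k = 3$ ($k = 8 - 5 = 3$)
$M{\left(J \right)} = 2 J$
$N{\left(n,x \right)} = -10$ ($N{\left(n,x \right)} = \left(-2\right) 5 = -10$)
$m = -50$ ($m = \left(-10\right) 5 = -50$)
$Z = 113$ ($Z = 97 + 2 \cdot 8 = 97 + 16 = 113$)
$\left(m + Z\right) - 8 = \left(-50 + 113\right) - 8 = 63 - 8 = 55$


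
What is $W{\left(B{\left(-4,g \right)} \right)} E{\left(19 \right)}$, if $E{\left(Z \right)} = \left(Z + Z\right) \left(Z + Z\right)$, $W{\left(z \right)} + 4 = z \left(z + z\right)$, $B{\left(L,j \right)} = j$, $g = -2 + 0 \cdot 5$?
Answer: $5776$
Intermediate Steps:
$g = -2$ ($g = -2 + 0 = -2$)
$W{\left(z \right)} = -4 + 2 z^{2}$ ($W{\left(z \right)} = -4 + z \left(z + z\right) = -4 + z 2 z = -4 + 2 z^{2}$)
$E{\left(Z \right)} = 4 Z^{2}$ ($E{\left(Z \right)} = 2 Z 2 Z = 4 Z^{2}$)
$W{\left(B{\left(-4,g \right)} \right)} E{\left(19 \right)} = \left(-4 + 2 \left(-2\right)^{2}\right) 4 \cdot 19^{2} = \left(-4 + 2 \cdot 4\right) 4 \cdot 361 = \left(-4 + 8\right) 1444 = 4 \cdot 1444 = 5776$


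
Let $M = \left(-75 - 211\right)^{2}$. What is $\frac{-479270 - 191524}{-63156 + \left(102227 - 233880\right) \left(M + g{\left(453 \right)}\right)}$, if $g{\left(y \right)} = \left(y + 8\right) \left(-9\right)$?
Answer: $\frac{670794}{10222523647} \approx 6.5619 \cdot 10^{-5}$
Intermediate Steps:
$g{\left(y \right)} = -72 - 9 y$ ($g{\left(y \right)} = \left(8 + y\right) \left(-9\right) = -72 - 9 y$)
$M = 81796$ ($M = \left(-286\right)^{2} = 81796$)
$\frac{-479270 - 191524}{-63156 + \left(102227 - 233880\right) \left(M + g{\left(453 \right)}\right)} = \frac{-479270 - 191524}{-63156 + \left(102227 - 233880\right) \left(81796 - 4149\right)} = - \frac{670794}{-63156 - 131653 \left(81796 - 4149\right)} = - \frac{670794}{-63156 - 10222460491} = - \frac{670794}{-10222523647} = \left(-670794\right) \left(- \frac{1}{10222523647}\right) = \frac{670794}{10222523647}$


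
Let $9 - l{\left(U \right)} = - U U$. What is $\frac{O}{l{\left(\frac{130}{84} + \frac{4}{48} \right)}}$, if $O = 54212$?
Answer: $\frac{382519872}{82273} \approx 4649.4$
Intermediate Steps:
$l{\left(U \right)} = 9 + U^{2}$ ($l{\left(U \right)} = 9 - - U U = 9 - - U^{2} = 9 + U^{2}$)
$\frac{O}{l{\left(\frac{130}{84} + \frac{4}{48} \right)}} = \frac{54212}{9 + \left(\frac{130}{84} + \frac{4}{48}\right)^{2}} = \frac{54212}{9 + \left(130 \cdot \frac{1}{84} + 4 \cdot \frac{1}{48}\right)^{2}} = \frac{54212}{9 + \left(\frac{65}{42} + \frac{1}{12}\right)^{2}} = \frac{54212}{9 + \left(\frac{137}{84}\right)^{2}} = \frac{54212}{9 + \frac{18769}{7056}} = \frac{54212}{\frac{82273}{7056}} = 54212 \cdot \frac{7056}{82273} = \frac{382519872}{82273}$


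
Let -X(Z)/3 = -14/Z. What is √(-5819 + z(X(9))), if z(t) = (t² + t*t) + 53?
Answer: I*√51502/3 ≈ 75.647*I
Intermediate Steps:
X(Z) = 42/Z (X(Z) = -(-42)/Z = 42/Z)
z(t) = 53 + 2*t² (z(t) = (t² + t²) + 53 = 2*t² + 53 = 53 + 2*t²)
√(-5819 + z(X(9))) = √(-5819 + (53 + 2*(42/9)²)) = √(-5819 + (53 + 2*(42*(⅑))²)) = √(-5819 + (53 + 2*(14/3)²)) = √(-5819 + (53 + 2*(196/9))) = √(-5819 + (53 + 392/9)) = √(-5819 + 869/9) = √(-51502/9) = I*√51502/3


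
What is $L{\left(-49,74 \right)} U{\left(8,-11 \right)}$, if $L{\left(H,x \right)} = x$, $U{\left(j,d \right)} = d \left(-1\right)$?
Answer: $814$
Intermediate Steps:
$U{\left(j,d \right)} = - d$
$L{\left(-49,74 \right)} U{\left(8,-11 \right)} = 74 \left(\left(-1\right) \left(-11\right)\right) = 74 \cdot 11 = 814$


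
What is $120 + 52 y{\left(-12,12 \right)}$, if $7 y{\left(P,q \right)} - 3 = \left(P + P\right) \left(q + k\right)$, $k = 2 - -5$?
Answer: $- \frac{22716}{7} \approx -3245.1$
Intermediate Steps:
$k = 7$ ($k = 2 + 5 = 7$)
$y{\left(P,q \right)} = \frac{3}{7} + \frac{2 P \left(7 + q\right)}{7}$ ($y{\left(P,q \right)} = \frac{3}{7} + \frac{\left(P + P\right) \left(q + 7\right)}{7} = \frac{3}{7} + \frac{2 P \left(7 + q\right)}{7}$)
$120 + 52 y{\left(-12,12 \right)} = 120 + 52 \left(\frac{3}{7} + 2 \left(-12\right) + \frac{2}{7} \left(-12\right) 12\right) = 120 + 52 \left(\frac{3}{7} - 24 - \frac{288}{7}\right) = 120 + 52 \left(- \frac{453}{7}\right) = 120 - \frac{23556}{7} = - \frac{22716}{7}$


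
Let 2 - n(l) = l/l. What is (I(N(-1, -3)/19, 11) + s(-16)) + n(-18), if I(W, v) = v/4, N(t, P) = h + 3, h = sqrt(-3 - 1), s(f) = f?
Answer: -49/4 ≈ -12.250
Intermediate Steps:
h = 2*I (h = sqrt(-4) = 2*I ≈ 2.0*I)
N(t, P) = 3 + 2*I (N(t, P) = 2*I + 3 = 3 + 2*I)
n(l) = 1 (n(l) = 2 - l/l = 2 - 1*1 = 2 - 1 = 1)
I(W, v) = v/4 (I(W, v) = v*(1/4) = v/4)
(I(N(-1, -3)/19, 11) + s(-16)) + n(-18) = ((1/4)*11 - 16) + 1 = (11/4 - 16) + 1 = -53/4 + 1 = -49/4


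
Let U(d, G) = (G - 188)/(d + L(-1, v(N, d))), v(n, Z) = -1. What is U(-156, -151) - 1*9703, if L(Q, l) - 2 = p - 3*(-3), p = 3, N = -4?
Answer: -1377487/142 ≈ -9700.6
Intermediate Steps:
L(Q, l) = 14 (L(Q, l) = 2 + (3 - 3*(-3)) = 2 + (3 + 9) = 2 + 12 = 14)
U(d, G) = (-188 + G)/(14 + d) (U(d, G) = (G - 188)/(d + 14) = (-188 + G)/(14 + d))
U(-156, -151) - 1*9703 = (-188 - 151)/(14 - 156) - 1*9703 = -339/(-142) - 9703 = -1/142*(-339) - 9703 = 339/142 - 9703 = -1377487/142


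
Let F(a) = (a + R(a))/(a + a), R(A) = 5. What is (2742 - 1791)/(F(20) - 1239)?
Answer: -7608/9907 ≈ -0.76794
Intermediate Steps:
F(a) = (5 + a)/(2*a) (F(a) = (a + 5)/(a + a) = (5 + a)/((2*a)) = (5 + a)*(1/(2*a)) = (5 + a)/(2*a))
(2742 - 1791)/(F(20) - 1239) = (2742 - 1791)/((1/2)*(5 + 20)/20 - 1239) = 951/((1/2)*(1/20)*25 - 1239) = 951/(5/8 - 1239) = 951/(-9907/8) = 951*(-8/9907) = -7608/9907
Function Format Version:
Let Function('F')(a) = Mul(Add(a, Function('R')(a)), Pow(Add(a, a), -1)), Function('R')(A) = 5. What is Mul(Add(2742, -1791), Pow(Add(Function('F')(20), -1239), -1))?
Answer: Rational(-7608, 9907) ≈ -0.76794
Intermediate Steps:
Function('F')(a) = Mul(Rational(1, 2), Pow(a, -1), Add(5, a)) (Function('F')(a) = Mul(Add(a, 5), Pow(Add(a, a), -1)) = Mul(Add(5, a), Pow(Mul(2, a), -1)) = Mul(Add(5, a), Mul(Rational(1, 2), Pow(a, -1))) = Mul(Rational(1, 2), Pow(a, -1), Add(5, a)))
Mul(Add(2742, -1791), Pow(Add(Function('F')(20), -1239), -1)) = Mul(Add(2742, -1791), Pow(Add(Mul(Rational(1, 2), Pow(20, -1), Add(5, 20)), -1239), -1)) = Mul(951, Pow(Add(Mul(Rational(1, 2), Rational(1, 20), 25), -1239), -1)) = Mul(951, Pow(Add(Rational(5, 8), -1239), -1)) = Mul(951, Pow(Rational(-9907, 8), -1)) = Mul(951, Rational(-8, 9907)) = Rational(-7608, 9907)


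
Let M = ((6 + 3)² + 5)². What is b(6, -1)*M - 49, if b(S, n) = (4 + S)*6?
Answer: 443711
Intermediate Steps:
b(S, n) = 24 + 6*S
M = 7396 (M = (9² + 5)² = (81 + 5)² = 86² = 7396)
b(6, -1)*M - 49 = (24 + 6*6)*7396 - 49 = (24 + 36)*7396 - 49 = 60*7396 - 49 = 443760 - 49 = 443711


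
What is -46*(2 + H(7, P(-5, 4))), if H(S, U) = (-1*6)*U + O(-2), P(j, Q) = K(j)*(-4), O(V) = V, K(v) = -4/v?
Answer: -4416/5 ≈ -883.20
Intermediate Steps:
P(j, Q) = 16/j (P(j, Q) = -4/j*(-4) = 16/j)
H(S, U) = -2 - 6*U (H(S, U) = (-1*6)*U - 2 = -6*U - 2 = -2 - 6*U)
-46*(2 + H(7, P(-5, 4))) = -46*(2 + (-2 - 96/(-5))) = -46*(2 + (-2 - 96*(-1)/5)) = -46*(2 + (-2 - 6*(-16/5))) = -46*(2 + (-2 + 96/5)) = -46*(2 + 86/5) = -46*96/5 = -4416/5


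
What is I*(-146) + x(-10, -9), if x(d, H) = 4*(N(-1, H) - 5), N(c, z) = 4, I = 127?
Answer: -18546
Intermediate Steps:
x(d, H) = -4 (x(d, H) = 4*(4 - 5) = 4*(-1) = -4)
I*(-146) + x(-10, -9) = 127*(-146) - 4 = -18542 - 4 = -18546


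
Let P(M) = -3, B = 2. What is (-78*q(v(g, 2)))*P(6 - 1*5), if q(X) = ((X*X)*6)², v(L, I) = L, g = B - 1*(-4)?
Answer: 10917504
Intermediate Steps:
g = 6 (g = 2 - 1*(-4) = 2 + 4 = 6)
q(X) = 36*X⁴ (q(X) = (X²*6)² = (6*X²)² = 36*X⁴)
(-78*q(v(g, 2)))*P(6 - 1*5) = -2808*6⁴*(-3) = -2808*1296*(-3) = -78*46656*(-3) = -3639168*(-3) = 10917504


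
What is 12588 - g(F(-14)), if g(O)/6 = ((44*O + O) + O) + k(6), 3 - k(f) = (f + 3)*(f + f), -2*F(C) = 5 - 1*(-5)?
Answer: 14598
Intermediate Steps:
F(C) = -5 (F(C) = -(5 - 1*(-5))/2 = -(5 + 5)/2 = -1/2*10 = -5)
k(f) = 3 - 2*f*(3 + f) (k(f) = 3 - (f + 3)*(f + f) = 3 - (3 + f)*2*f = 3 - 2*f*(3 + f))
g(O) = -630 + 276*O (g(O) = 6*(((44*O + O) + O) + (3 - 6*6 - 2*6**2)) = 6*((45*O + O) + (3 - 36 - 2*36)) = 6*(46*O + (3 - 36 - 72)) = 6*(46*O - 105) = 6*(-105 + 46*O) = -630 + 276*O)
12588 - g(F(-14)) = 12588 - (-630 + 276*(-5)) = 12588 - (-630 - 1380) = 12588 - 1*(-2010) = 12588 + 2010 = 14598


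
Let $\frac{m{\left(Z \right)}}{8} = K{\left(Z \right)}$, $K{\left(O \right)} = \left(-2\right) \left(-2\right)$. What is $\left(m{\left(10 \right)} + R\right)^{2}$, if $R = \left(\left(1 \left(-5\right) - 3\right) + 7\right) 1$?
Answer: $961$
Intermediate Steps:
$K{\left(O \right)} = 4$
$m{\left(Z \right)} = 32$ ($m{\left(Z \right)} = 8 \cdot 4 = 32$)
$R = -1$ ($R = \left(\left(-5 - 3\right) + 7\right) 1 = \left(-8 + 7\right) 1 = \left(-1\right) 1 = -1$)
$\left(m{\left(10 \right)} + R\right)^{2} = \left(32 - 1\right)^{2} = 31^{2} = 961$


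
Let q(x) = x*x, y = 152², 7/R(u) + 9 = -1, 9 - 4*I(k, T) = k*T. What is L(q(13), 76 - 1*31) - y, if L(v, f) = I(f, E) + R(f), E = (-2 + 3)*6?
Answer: -463399/20 ≈ -23170.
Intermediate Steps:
E = 6 (E = 1*6 = 6)
I(k, T) = 9/4 - T*k/4 (I(k, T) = 9/4 - k*T/4 = 9/4 - T*k/4)
R(u) = -7/10 (R(u) = 7/(-9 - 1) = 7/(-10) = 7*(-⅒) = -7/10)
y = 23104
q(x) = x²
L(v, f) = 31/20 - 3*f/2 (L(v, f) = (9/4 - ¼*6*f) - 7/10 = (9/4 - 3*f/2) - 7/10 = 31/20 - 3*f/2)
L(q(13), 76 - 1*31) - y = (31/20 - 3*(76 - 1*31)/2) - 1*23104 = (31/20 - 3*(76 - 31)/2) - 23104 = (31/20 - 3/2*45) - 23104 = (31/20 - 135/2) - 23104 = -1319/20 - 23104 = -463399/20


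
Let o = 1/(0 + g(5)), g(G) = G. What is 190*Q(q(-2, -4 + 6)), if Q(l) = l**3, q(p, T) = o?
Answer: 38/25 ≈ 1.5200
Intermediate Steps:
o = 1/5 (o = 1/(0 + 5) = 1/5 ≈ 0.20000)
q(p, T) = 1/5
190*Q(q(-2, -4 + 6)) = 190*(1/5)**3 = 190*(1/125) = 38/25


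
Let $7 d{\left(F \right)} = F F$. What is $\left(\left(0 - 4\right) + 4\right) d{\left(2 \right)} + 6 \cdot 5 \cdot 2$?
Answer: $60$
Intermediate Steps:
$d{\left(F \right)} = \frac{F^{2}}{7}$ ($d{\left(F \right)} = \frac{F F}{7} = \frac{F^{2}}{7}$)
$\left(\left(0 - 4\right) + 4\right) d{\left(2 \right)} + 6 \cdot 5 \cdot 2 = \left(\left(0 - 4\right) + 4\right) \frac{2^{2}}{7} + 6 \cdot 5 \cdot 2 = \left(-4 + 4\right) \frac{1}{7} \cdot 4 + 30 \cdot 2 = 0 \cdot \frac{4}{7} + 60 = 0 + 60 = 60$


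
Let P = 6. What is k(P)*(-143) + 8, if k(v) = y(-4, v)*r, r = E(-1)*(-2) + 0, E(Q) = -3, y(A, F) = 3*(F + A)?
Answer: -5140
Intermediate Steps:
y(A, F) = 3*A + 3*F (y(A, F) = 3*(A + F) = 3*A + 3*F)
r = 6 (r = -3*(-2) + 0 = 6 + 0 = 6)
k(v) = -72 + 18*v (k(v) = (3*(-4) + 3*v)*6 = (-12 + 3*v)*6 = -72 + 18*v)
k(P)*(-143) + 8 = (-72 + 18*6)*(-143) + 8 = (-72 + 108)*(-143) + 8 = 36*(-143) + 8 = -5148 + 8 = -5140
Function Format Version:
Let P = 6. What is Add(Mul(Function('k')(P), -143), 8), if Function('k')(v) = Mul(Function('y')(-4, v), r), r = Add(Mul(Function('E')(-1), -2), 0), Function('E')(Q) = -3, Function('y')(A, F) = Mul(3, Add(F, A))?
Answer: -5140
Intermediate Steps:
Function('y')(A, F) = Add(Mul(3, A), Mul(3, F)) (Function('y')(A, F) = Mul(3, Add(A, F)) = Add(Mul(3, A), Mul(3, F)))
r = 6 (r = Add(Mul(-3, -2), 0) = Add(6, 0) = 6)
Function('k')(v) = Add(-72, Mul(18, v)) (Function('k')(v) = Mul(Add(Mul(3, -4), Mul(3, v)), 6) = Mul(Add(-12, Mul(3, v)), 6) = Add(-72, Mul(18, v)))
Add(Mul(Function('k')(P), -143), 8) = Add(Mul(Add(-72, Mul(18, 6)), -143), 8) = Add(Mul(Add(-72, 108), -143), 8) = Add(Mul(36, -143), 8) = Add(-5148, 8) = -5140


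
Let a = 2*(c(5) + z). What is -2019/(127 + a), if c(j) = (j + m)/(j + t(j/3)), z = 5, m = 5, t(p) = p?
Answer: -2019/140 ≈ -14.421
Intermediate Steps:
c(j) = 3*(5 + j)/(4*j) (c(j) = (j + 5)/(j + j/3) = (5 + j)/(j + j*(⅓)) = (5 + j)/(j + j/3) = (5 + j)/((4*j/3)) = (5 + j)*(3/(4*j)) = 3*(5 + j)/(4*j))
a = 13 (a = 2*((¾)*(5 + 5)/5 + 5) = 2*((¾)*(⅕)*10 + 5) = 2*(3/2 + 5) = 2*(13/2) = 13)
-2019/(127 + a) = -2019/(127 + 13) = -2019/140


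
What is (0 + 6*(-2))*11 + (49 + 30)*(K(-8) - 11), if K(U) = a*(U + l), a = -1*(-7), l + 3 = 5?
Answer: -4319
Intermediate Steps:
l = 2 (l = -3 + 5 = 2)
a = 7
K(U) = 14 + 7*U (K(U) = 7*(U + 2) = 7*(2 + U) = 14 + 7*U)
(0 + 6*(-2))*11 + (49 + 30)*(K(-8) - 11) = (0 + 6*(-2))*11 + (49 + 30)*((14 + 7*(-8)) - 11) = (0 - 12)*11 + 79*((14 - 56) - 11) = -12*11 + 79*(-42 - 11) = -132 + 79*(-53) = -132 - 4187 = -4319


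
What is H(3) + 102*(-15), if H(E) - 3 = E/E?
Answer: -1526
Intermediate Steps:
H(E) = 4 (H(E) = 3 + E/E = 3 + 1 = 4)
H(3) + 102*(-15) = 4 + 102*(-15) = 4 - 1530 = -1526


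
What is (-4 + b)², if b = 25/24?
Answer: 5041/576 ≈ 8.7517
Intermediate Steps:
b = 25/24 (b = 25*(1/24) = 25/24 ≈ 1.0417)
(-4 + b)² = (-4 + 25/24)² = (-71/24)² = 5041/576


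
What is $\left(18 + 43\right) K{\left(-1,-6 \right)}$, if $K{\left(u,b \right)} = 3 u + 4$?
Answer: $61$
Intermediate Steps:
$K{\left(u,b \right)} = 4 + 3 u$
$\left(18 + 43\right) K{\left(-1,-6 \right)} = \left(18 + 43\right) \left(4 + 3 \left(-1\right)\right) = 61 \left(4 - 3\right) = 61 \cdot 1 = 61$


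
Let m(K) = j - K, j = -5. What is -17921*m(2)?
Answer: 125447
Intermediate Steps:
m(K) = -5 - K
-17921*m(2) = -17921*(-5 - 1*2) = -17921*(-5 - 2) = -17921*(-7) = 125447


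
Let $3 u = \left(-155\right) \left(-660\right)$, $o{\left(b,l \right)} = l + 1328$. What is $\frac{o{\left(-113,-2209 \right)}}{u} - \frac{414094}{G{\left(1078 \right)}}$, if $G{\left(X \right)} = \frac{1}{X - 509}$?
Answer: $- \frac{8034624473481}{34100} \approx -2.3562 \cdot 10^{8}$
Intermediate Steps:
$o{\left(b,l \right)} = 1328 + l$
$G{\left(X \right)} = \frac{1}{-509 + X}$
$u = 34100$ ($u = \frac{\left(-155\right) \left(-660\right)}{3} = \frac{1}{3} \cdot 102300 = 34100$)
$\frac{o{\left(-113,-2209 \right)}}{u} - \frac{414094}{G{\left(1078 \right)}} = \frac{1328 - 2209}{34100} - \frac{414094}{\frac{1}{-509 + 1078}} = \left(-881\right) \frac{1}{34100} - \frac{414094}{\frac{1}{569}} = - \frac{881}{34100} - 414094 \frac{1}{\frac{1}{569}} = - \frac{881}{34100} - 235619486 = - \frac{8034624473481}{34100}$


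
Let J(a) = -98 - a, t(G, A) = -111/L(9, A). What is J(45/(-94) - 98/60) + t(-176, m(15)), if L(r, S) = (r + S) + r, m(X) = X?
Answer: -769696/7755 ≈ -99.252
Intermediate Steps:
L(r, S) = S + 2*r (L(r, S) = (S + r) + r = S + 2*r)
t(G, A) = -111/(18 + A) (t(G, A) = -111/(A + 2*9) = -111/(A + 18) = -111/(18 + A))
J(45/(-94) - 98/60) + t(-176, m(15)) = (-98 - (45/(-94) - 98/60)) - 111/(18 + 15) = (-98 - (45*(-1/94) - 98*1/60)) - 111/33 = (-98 - (-45/94 - 49/30)) - 111*1/33 = (-98 - 1*(-1489/705)) - 37/11 = (-98 + 1489/705) - 37/11 = -67601/705 - 37/11 = -769696/7755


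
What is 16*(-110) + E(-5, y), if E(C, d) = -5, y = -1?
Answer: -1765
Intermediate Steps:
16*(-110) + E(-5, y) = 16*(-110) - 5 = -1760 - 5 = -1765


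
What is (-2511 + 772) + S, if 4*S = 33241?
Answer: 26285/4 ≈ 6571.3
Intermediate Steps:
S = 33241/4 (S = (¼)*33241 = 33241/4 ≈ 8310.3)
(-2511 + 772) + S = (-2511 + 772) + 33241/4 = -1739 + 33241/4 = 26285/4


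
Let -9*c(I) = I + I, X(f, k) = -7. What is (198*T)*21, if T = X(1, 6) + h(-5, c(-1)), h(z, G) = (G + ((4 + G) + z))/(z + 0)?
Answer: -28644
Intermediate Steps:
c(I) = -2*I/9 (c(I) = -(I + I)/9 = -2*I/9)
h(z, G) = (4 + z + 2*G)/z (h(z, G) = (G + (4 + G + z))/z = (4 + z + 2*G)/z)
T = -62/9 (T = -7 + (4 - 5 + 2*(-2/9*(-1)))/(-5) = -7 - (4 - 5 + 2*(2/9))/5 = -7 - (4 - 5 + 4/9)/5 = -7 - ⅕*(-5/9) = -7 + ⅑ = -62/9 ≈ -6.8889)
(198*T)*21 = (198*(-62/9))*21 = -1364*21 = -28644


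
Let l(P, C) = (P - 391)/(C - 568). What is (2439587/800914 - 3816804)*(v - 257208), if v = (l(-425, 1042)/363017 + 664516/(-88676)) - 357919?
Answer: 85394047866585514174689366340/36371231623112417 ≈ 2.3478e+12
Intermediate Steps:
l(P, C) = (-391 + P)/(-568 + C)
v = -227558993498581904/635770185967 (v = (((-391 - 425)/(-568 + 1042))/363017 + 664516/(-88676)) - 357919 = ((-816/474)*(1/363017) + 664516*(-1/88676)) - 357919 = (((1/474)*(-816))*(1/363017) - 166129/22169) - 357919 = (-136/79*1/363017 - 166129/22169) - 357919 = (-136/28678343 - 166129/22169) - 357919 = -4764307459231/635770185967 - 357919 = -227558993498581904/635770185967 ≈ -3.5793e+5)
(2439587/800914 - 3816804)*(v - 257208) = (2439587/800914 - 3816804)*(-227558993498581904/635770185967 - 257208) = (2439587*(1/800914) - 3816804)*(-391084171490782040/635770185967) = (2439587/800914 - 3816804)*(-391084171490782040/635770185967) = -3056929319269/800914*(-391084171490782040/635770185967) = 85394047866585514174689366340/36371231623112417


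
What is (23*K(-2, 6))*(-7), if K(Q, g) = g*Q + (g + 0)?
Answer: 966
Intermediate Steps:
K(Q, g) = g + Q*g (K(Q, g) = Q*g + g = g + Q*g)
(23*K(-2, 6))*(-7) = (23*(6*(1 - 2)))*(-7) = (23*(6*(-1)))*(-7) = (23*(-6))*(-7) = -138*(-7) = 966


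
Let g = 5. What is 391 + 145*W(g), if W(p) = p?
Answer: 1116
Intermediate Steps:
391 + 145*W(g) = 391 + 145*5 = 391 + 725 = 1116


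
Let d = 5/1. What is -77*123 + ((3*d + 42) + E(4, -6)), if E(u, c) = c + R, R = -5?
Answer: -9425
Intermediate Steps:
d = 5 (d = 5*1 = 5)
E(u, c) = -5 + c (E(u, c) = c - 5 = -5 + c)
-77*123 + ((3*d + 42) + E(4, -6)) = -77*123 + ((3*5 + 42) + (-5 - 6)) = -9471 + ((15 + 42) - 11) = -9471 + (57 - 11) = -9471 + 46 = -9425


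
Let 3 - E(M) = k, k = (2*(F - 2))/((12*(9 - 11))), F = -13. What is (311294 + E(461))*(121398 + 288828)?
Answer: 255403220679/2 ≈ 1.2770e+11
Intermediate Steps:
k = 5/4 (k = (2*(-13 - 2))/((12*(9 - 11))) = (2*(-15))/((12*(-2))) = -30/(-24) = -30*(-1/24) = 5/4 ≈ 1.2500)
E(M) = 7/4 (E(M) = 3 - 1*5/4 = 3 - 5/4 = 7/4)
(311294 + E(461))*(121398 + 288828) = (311294 + 7/4)*(121398 + 288828) = (1245183/4)*410226 = 255403220679/2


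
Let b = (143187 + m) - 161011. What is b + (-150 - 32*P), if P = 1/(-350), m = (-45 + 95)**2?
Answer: -2707934/175 ≈ -15474.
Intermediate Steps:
m = 2500 (m = 50**2 = 2500)
P = -1/350 ≈ -0.0028571
b = -15324 (b = (143187 + 2500) - 161011 = 145687 - 161011 = -15324)
b + (-150 - 32*P) = -15324 + (-150 - 32*(-1/350)) = -15324 + (-150 + 16/175) = -15324 - 26234/175 = -2707934/175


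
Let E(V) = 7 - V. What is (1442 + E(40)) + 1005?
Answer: 2414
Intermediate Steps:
(1442 + E(40)) + 1005 = (1442 + (7 - 1*40)) + 1005 = (1442 + (7 - 40)) + 1005 = (1442 - 33) + 1005 = 1409 + 1005 = 2414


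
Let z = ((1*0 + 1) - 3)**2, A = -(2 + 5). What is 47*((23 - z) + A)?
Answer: 564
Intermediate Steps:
A = -7 (A = -1*7 = -7)
z = 4 (z = ((0 + 1) - 3)**2 = (1 - 3)**2 = (-2)**2 = 4)
47*((23 - z) + A) = 47*((23 - 1*4) - 7) = 47*((23 - 4) - 7) = 47*(19 - 7) = 47*12 = 564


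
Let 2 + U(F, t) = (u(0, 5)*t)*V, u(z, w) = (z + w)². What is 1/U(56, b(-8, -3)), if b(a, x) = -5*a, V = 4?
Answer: 1/3998 ≈ 0.00025012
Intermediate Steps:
u(z, w) = (w + z)²
U(F, t) = -2 + 100*t (U(F, t) = -2 + ((5 + 0)²*t)*4 = -2 + (5²*t)*4 = -2 + (25*t)*4 = -2 + 100*t)
1/U(56, b(-8, -3)) = 1/(-2 + 100*(-5*(-8))) = 1/(-2 + 100*40) = 1/(-2 + 4000) = 1/3998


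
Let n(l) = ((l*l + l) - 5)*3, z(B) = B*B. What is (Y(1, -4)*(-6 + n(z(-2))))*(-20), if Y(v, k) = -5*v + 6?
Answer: -780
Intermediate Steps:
Y(v, k) = 6 - 5*v
z(B) = B²
n(l) = -15 + 3*l + 3*l² (n(l) = ((l² + l) - 5)*3 = ((l + l²) - 5)*3 = (-5 + l + l²)*3 = -15 + 3*l + 3*l²)
(Y(1, -4)*(-6 + n(z(-2))))*(-20) = ((6 - 5*1)*(-6 + (-15 + 3*(-2)² + 3*((-2)²)²)))*(-20) = ((6 - 5)*(-6 + (-15 + 3*4 + 3*4²)))*(-20) = (1*(-6 + (-15 + 12 + 3*16)))*(-20) = (1*(-6 + (-15 + 12 + 48)))*(-20) = (1*(-6 + 45))*(-20) = (1*39)*(-20) = 39*(-20) = -780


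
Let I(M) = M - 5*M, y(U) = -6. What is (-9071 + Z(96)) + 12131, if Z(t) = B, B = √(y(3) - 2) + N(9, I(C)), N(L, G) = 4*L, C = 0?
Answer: 3096 + 2*I*√2 ≈ 3096.0 + 2.8284*I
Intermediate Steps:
I(M) = -4*M
B = 36 + 2*I*√2 (B = √(-6 - 2) + 4*9 = √(-8) + 36 = 2*I*√2 + 36 = 36 + 2*I*√2 ≈ 36.0 + 2.8284*I)
Z(t) = 36 + 2*I*√2
(-9071 + Z(96)) + 12131 = (-9071 + (36 + 2*I*√2)) + 12131 = (-9035 + 2*I*√2) + 12131 = 3096 + 2*I*√2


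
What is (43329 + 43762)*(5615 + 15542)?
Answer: 1842584287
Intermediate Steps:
(43329 + 43762)*(5615 + 15542) = 87091*21157 = 1842584287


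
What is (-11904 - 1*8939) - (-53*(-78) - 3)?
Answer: -24974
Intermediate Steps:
(-11904 - 1*8939) - (-53*(-78) - 3) = (-11904 - 8939) - (4134 - 3) = -20843 - 1*4131 = -20843 - 4131 = -24974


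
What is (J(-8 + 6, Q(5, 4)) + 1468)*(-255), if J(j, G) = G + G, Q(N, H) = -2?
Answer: -373320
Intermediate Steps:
J(j, G) = 2*G
(J(-8 + 6, Q(5, 4)) + 1468)*(-255) = (2*(-2) + 1468)*(-255) = (-4 + 1468)*(-255) = 1464*(-255) = -373320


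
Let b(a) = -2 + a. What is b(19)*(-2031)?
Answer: -34527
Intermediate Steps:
b(19)*(-2031) = (-2 + 19)*(-2031) = 17*(-2031) = -34527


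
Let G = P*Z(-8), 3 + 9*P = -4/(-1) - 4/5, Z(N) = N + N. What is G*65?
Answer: -208/9 ≈ -23.111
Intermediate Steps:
Z(N) = 2*N
P = 1/45 (P = -⅓ + (-4/(-1) - 4/5)/9 = -⅓ + (-4*(-1) - 4*⅕)/9 = -⅓ + (4 - ⅘)/9 = -⅓ + (⅑)*(16/5) = -⅓ + 16/45 = 1/45 ≈ 0.022222)
G = -16/45 (G = (2*(-8))/45 = (1/45)*(-16) = -16/45 ≈ -0.35556)
G*65 = -16/45*65 = -208/9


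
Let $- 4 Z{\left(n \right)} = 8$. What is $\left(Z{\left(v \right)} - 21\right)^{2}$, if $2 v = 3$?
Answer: $529$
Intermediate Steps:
$v = \frac{3}{2}$ ($v = \frac{1}{2} \cdot 3 = \frac{3}{2} \approx 1.5$)
$Z{\left(n \right)} = -2$ ($Z{\left(n \right)} = \left(- \frac{1}{4}\right) 8 = -2$)
$\left(Z{\left(v \right)} - 21\right)^{2} = \left(-2 - 21\right)^{2} = \left(-23\right)^{2} = 529$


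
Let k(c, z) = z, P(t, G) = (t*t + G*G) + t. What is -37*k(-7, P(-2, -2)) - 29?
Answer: -251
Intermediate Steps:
P(t, G) = t + G**2 + t**2 (P(t, G) = (t**2 + G**2) + t = (G**2 + t**2) + t = t + G**2 + t**2)
-37*k(-7, P(-2, -2)) - 29 = -37*(-2 + (-2)**2 + (-2)**2) - 29 = -37*(-2 + 4 + 4) - 29 = -37*6 - 29 = -222 - 29 = -251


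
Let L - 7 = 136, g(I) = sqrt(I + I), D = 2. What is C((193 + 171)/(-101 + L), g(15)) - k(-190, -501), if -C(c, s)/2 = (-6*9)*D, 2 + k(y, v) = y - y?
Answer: 218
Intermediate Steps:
g(I) = sqrt(2)*sqrt(I) (g(I) = sqrt(2*I) = sqrt(2)*sqrt(I))
k(y, v) = -2 (k(y, v) = -2 + (y - y) = -2 + 0 = -2)
L = 143 (L = 7 + 136 = 143)
C(c, s) = 216 (C(c, s) = -2*(-6*9)*2 = -(-108)*2 = -2*(-108) = 216)
C((193 + 171)/(-101 + L), g(15)) - k(-190, -501) = 216 - 1*(-2) = 216 + 2 = 218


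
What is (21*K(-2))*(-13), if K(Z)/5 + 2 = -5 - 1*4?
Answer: 15015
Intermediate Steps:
K(Z) = -55 (K(Z) = -10 + 5*(-5 - 1*4) = -10 + 5*(-5 - 4) = -10 + 5*(-9) = -10 - 45 = -55)
(21*K(-2))*(-13) = (21*(-55))*(-13) = -1155*(-13) = 15015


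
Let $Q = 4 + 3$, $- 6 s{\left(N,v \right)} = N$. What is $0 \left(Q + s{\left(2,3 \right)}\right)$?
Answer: $0$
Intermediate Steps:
$s{\left(N,v \right)} = - \frac{N}{6}$
$Q = 7$
$0 \left(Q + s{\left(2,3 \right)}\right) = 0 \left(7 - \frac{1}{3}\right) = 0 \cdot \frac{20}{3} = 0$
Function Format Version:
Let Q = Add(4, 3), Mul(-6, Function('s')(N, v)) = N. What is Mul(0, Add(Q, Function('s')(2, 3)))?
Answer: 0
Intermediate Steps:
Function('s')(N, v) = Mul(Rational(-1, 6), N)
Q = 7
Mul(0, Add(Q, Function('s')(2, 3))) = Mul(0, Add(7, Mul(Rational(-1, 6), 2))) = Mul(0, Add(7, Rational(-1, 3))) = Mul(0, Rational(20, 3)) = 0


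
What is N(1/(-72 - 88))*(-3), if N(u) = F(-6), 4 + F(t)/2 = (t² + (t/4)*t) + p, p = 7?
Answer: -288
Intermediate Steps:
F(t) = 6 + 5*t²/2 (F(t) = -8 + 2*((t² + (t/4)*t) + 7) = -8 + 2*((t² + t²/4) + 7) = -8 + 2*(5*t²/4 + 7) = -8 + 2*(7 + 5*t²/4) = -8 + (14 + 5*t²/2) = 6 + 5*t²/2)
N(u) = 96 (N(u) = 6 + (5/2)*(-6)² = 6 + (5/2)*36 = 6 + 90 = 96)
N(1/(-72 - 88))*(-3) = 96*(-3) = -288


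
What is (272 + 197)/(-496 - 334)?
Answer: -469/830 ≈ -0.56506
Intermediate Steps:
(272 + 197)/(-496 - 334) = 469/(-830) = 469*(-1/830) = -469/830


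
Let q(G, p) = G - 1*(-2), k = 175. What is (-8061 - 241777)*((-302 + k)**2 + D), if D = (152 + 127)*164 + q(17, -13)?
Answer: -15465971552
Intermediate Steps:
q(G, p) = 2 + G (q(G, p) = G + 2 = 2 + G)
D = 45775 (D = (152 + 127)*164 + (2 + 17) = 279*164 + 19 = 45756 + 19 = 45775)
(-8061 - 241777)*((-302 + k)**2 + D) = (-8061 - 241777)*((-302 + 175)**2 + 45775) = -249838*((-127)**2 + 45775) = -249838*(16129 + 45775) = -249838*61904 = -15465971552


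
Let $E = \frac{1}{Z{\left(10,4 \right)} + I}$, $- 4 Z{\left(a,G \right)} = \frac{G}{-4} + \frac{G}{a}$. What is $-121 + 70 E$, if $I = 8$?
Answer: $- \frac{18323}{163} \approx -112.41$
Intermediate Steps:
$Z{\left(a,G \right)} = \frac{G}{16} - \frac{G}{4 a}$ ($Z{\left(a,G \right)} = - \frac{\frac{G}{-4} + \frac{G}{a}}{4} = - \frac{G \left(- \frac{1}{4}\right) + \frac{G}{a}}{4} = - \frac{- \frac{G}{4} + \frac{G}{a}}{4} = \frac{G}{16} - \frac{G}{4 a}$)
$E = \frac{20}{163}$ ($E = \frac{1}{\frac{1}{16} \cdot 4 \cdot \frac{1}{10} \left(-4 + 10\right) + 8} = \frac{1}{\frac{1}{16} \cdot 4 \cdot \frac{1}{10} \cdot 6 + 8} = \frac{1}{\frac{3}{20} + 8} = \frac{1}{\frac{163}{20}} = \frac{20}{163} \approx 0.1227$)
$-121 + 70 E = -121 + 70 \cdot \frac{20}{163} = -121 + \frac{1400}{163} = - \frac{18323}{163}$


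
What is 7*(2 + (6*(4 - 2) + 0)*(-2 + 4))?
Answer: 182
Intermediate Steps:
7*(2 + (6*(4 - 2) + 0)*(-2 + 4)) = 7*(2 + (6*2 + 0)*2) = 7*(2 + (12 + 0)*2) = 7*(2 + 12*2) = 7*(2 + 24) = 7*26 = 182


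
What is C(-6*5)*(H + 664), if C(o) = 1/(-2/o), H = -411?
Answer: 3795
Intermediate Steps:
C(o) = -o/2
C(-6*5)*(H + 664) = (-(-3)*5)*(-411 + 664) = -½*(-30)*253 = 15*253 = 3795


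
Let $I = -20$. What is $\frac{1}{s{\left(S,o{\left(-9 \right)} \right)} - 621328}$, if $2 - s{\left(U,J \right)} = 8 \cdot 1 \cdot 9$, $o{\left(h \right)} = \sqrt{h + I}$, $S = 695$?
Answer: $- \frac{1}{621398} \approx -1.6093 \cdot 10^{-6}$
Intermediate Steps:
$o{\left(h \right)} = \sqrt{-20 + h}$ ($o{\left(h \right)} = \sqrt{h - 20} = \sqrt{-20 + h}$)
$s{\left(U,J \right)} = -70$ ($s{\left(U,J \right)} = 2 - 8 \cdot 1 \cdot 9 = 2 - 8 \cdot 9 = 2 - 72 = -70$)
$\frac{1}{s{\left(S,o{\left(-9 \right)} \right)} - 621328} = \frac{1}{-70 - 621328} = \frac{1}{-621398} = - \frac{1}{621398}$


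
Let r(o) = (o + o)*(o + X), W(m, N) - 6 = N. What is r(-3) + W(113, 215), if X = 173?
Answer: -799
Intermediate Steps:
W(m, N) = 6 + N
r(o) = 2*o*(173 + o) (r(o) = (o + o)*(o + 173) = (2*o)*(173 + o) = 2*o*(173 + o))
r(-3) + W(113, 215) = 2*(-3)*(173 - 3) + (6 + 215) = 2*(-3)*170 + 221 = -1020 + 221 = -799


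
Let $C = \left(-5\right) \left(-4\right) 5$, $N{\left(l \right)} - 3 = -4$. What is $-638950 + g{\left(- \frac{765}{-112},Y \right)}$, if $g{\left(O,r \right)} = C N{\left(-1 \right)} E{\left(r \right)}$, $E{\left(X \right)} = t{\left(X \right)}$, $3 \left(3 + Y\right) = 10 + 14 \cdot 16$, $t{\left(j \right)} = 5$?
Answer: $-639450$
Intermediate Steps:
$Y = 75$ ($Y = -3 + \frac{10 + 14 \cdot 16}{3} = -3 + \frac{10 + 224}{3} = -3 + \frac{1}{3} \cdot 234 = -3 + 78 = 75$)
$N{\left(l \right)} = -1$ ($N{\left(l \right)} = 3 - 4 = -1$)
$E{\left(X \right)} = 5$
$C = 100$ ($C = 20 \cdot 5 = 100$)
$g{\left(O,r \right)} = -500$ ($g{\left(O,r \right)} = 100 \left(-1\right) 5 = \left(-100\right) 5 = -500$)
$-638950 + g{\left(- \frac{765}{-112},Y \right)} = -638950 - 500 = -639450$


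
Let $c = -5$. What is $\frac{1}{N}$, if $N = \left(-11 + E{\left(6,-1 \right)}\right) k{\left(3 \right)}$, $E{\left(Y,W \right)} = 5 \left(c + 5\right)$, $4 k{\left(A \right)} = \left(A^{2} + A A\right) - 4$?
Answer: $- \frac{2}{77} \approx -0.025974$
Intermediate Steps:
$k{\left(A \right)} = -1 + \frac{A^{2}}{2}$ ($k{\left(A \right)} = \frac{\left(A^{2} + A A\right) - 4}{4} = \frac{\left(A^{2} + A^{2}\right) - 4}{4} = \frac{2 A^{2} - 4}{4} = \frac{-4 + 2 A^{2}}{4} = -1 + \frac{A^{2}}{2}$)
$E{\left(Y,W \right)} = 0$ ($E{\left(Y,W \right)} = 5 \left(-5 + 5\right) = 5 \cdot 0 = 0$)
$N = - \frac{77}{2}$ ($N = \left(-11 + 0\right) \left(-1 + \frac{3^{2}}{2}\right) = - 11 \left(-1 + \frac{1}{2} \cdot 9\right) = - 11 \left(-1 + \frac{9}{2}\right) = \left(-11\right) \frac{7}{2} = - \frac{77}{2} \approx -38.5$)
$\frac{1}{N} = \frac{1}{- \frac{77}{2}} = - \frac{2}{77}$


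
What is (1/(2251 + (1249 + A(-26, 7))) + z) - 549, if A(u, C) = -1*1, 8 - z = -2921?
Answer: 8327621/3499 ≈ 2380.0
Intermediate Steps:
z = 2929 (z = 8 - 1*(-2921) = 8 + 2921 = 2929)
A(u, C) = -1
(1/(2251 + (1249 + A(-26, 7))) + z) - 549 = (1/(2251 + (1249 - 1)) + 2929) - 549 = (1/(2251 + 1248) + 2929) - 549 = (1/3499 + 2929) - 549 = 10248572/3499 - 549 = 8327621/3499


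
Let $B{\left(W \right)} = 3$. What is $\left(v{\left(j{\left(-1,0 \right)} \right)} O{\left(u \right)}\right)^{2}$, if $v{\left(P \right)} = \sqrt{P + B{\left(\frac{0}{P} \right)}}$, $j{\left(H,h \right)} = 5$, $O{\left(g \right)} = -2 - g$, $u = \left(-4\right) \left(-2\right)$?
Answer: $800$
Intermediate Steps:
$u = 8$
$v{\left(P \right)} = \sqrt{3 + P}$ ($v{\left(P \right)} = \sqrt{P + 3} = \sqrt{3 + P}$)
$\left(v{\left(j{\left(-1,0 \right)} \right)} O{\left(u \right)}\right)^{2} = \left(\sqrt{3 + 5} \left(-2 - 8\right)\right)^{2} = \left(\sqrt{8} \left(-2 - 8\right)\right)^{2} = \left(2 \sqrt{2} \left(-10\right)\right)^{2} = \left(- 20 \sqrt{2}\right)^{2} = 800$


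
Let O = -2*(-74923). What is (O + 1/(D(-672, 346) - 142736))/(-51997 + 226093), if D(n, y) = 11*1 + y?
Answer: 229407781/266533488 ≈ 0.86071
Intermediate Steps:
D(n, y) = 11 + y
O = 149846
(O + 1/(D(-672, 346) - 142736))/(-51997 + 226093) = (149846 + 1/((11 + 346) - 142736))/(-51997 + 226093) = (149846 + 1/(357 - 142736))/174096 = (149846 + 1/(-142379))*(1/174096) = (149846 - 1/142379)*(1/174096) = (21334923633/142379)*(1/174096) = 229407781/266533488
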